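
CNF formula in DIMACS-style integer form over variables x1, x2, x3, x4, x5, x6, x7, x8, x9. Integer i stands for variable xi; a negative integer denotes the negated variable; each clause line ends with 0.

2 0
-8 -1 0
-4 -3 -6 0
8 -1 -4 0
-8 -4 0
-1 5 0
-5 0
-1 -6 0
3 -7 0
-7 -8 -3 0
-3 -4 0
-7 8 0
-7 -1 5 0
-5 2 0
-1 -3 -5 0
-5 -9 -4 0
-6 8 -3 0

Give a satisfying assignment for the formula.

(x2) is a unit clause, so x2 = True.
(~x5) is a unit clause, so x5 = False.
Unit propagation: (~x1) forces x1 = False.
Pure literal: x7 appears only negated; assign x7 = False.
Set x3 = False and propagate.
For the remaining variables, x4 = True, x6 = True, x8 = False, x9 = True works.
Every clause has at least one true literal under this assignment.

x1 = F, x2 = T, x3 = F, x4 = T, x5 = F, x6 = T, x7 = F, x8 = F, x9 = T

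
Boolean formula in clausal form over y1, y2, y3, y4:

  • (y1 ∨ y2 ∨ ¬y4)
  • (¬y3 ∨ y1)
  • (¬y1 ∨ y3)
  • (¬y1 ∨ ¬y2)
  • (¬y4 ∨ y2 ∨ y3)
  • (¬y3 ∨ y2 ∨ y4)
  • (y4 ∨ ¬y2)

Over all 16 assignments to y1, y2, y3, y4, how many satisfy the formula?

Satisfying assignments:
  y1=F y2=F y3=F y4=F
  y1=F y2=T y3=F y4=T
  y1=T y2=F y3=T y4=T
That's 3 in total.

3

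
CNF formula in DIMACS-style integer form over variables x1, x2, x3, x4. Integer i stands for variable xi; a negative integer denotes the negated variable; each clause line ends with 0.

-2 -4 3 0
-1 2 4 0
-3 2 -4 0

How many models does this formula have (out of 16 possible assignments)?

10

Case analysis on x2 and x4:
  x2=T, x4=T: remaining (x1,x3) ∈ {(F,T); (T,T)} — 2.
  x2=T, x4=F: remaining (x1,x3) ∈ {(F,F); (F,T); (T,F); (T,T)} — 4.
  x2=F, x4=T: remaining (x1,x3) ∈ {(F,F); (T,F)} — 2.
  x2=F, x4=F: remaining (x1,x3) ∈ {(F,F); (F,T)} — 2.
Total: 2 + 4 + 2 + 2 = 10.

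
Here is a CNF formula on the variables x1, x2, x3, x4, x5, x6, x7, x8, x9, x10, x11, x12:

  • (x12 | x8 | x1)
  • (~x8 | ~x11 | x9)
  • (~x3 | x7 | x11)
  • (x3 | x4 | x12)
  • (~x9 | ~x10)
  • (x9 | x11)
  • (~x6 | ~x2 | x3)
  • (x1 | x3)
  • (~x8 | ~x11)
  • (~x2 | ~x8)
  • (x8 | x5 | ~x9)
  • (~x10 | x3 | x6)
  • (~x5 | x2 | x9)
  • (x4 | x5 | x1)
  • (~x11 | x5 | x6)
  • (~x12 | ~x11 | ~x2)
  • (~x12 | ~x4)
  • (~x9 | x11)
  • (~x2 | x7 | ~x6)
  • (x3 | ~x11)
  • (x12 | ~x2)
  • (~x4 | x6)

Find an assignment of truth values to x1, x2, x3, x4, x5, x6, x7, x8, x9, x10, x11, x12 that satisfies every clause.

x1 occurs only positively in the remaining clauses — set x1 = True.
Pure literal: x10 appears only negated; assign x10 = False.
Branch on x2: take x2 = False.
Try x3 = True.
The remaining clauses are satisfied by x4 = False, x5 = True, x6 = False, x7 = False, x8 = False, x9 = True, x11 = True, x12 = True.

x1=True, x2=False, x3=True, x4=False, x5=True, x6=False, x7=False, x8=False, x9=True, x10=False, x11=True, x12=True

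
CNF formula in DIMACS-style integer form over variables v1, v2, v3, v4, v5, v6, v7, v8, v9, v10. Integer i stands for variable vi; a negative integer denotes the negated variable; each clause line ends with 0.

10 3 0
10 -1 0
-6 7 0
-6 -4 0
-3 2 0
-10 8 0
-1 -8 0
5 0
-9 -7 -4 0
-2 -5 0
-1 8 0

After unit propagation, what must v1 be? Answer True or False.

(v5) is a unit clause: v5 = True.
(!v5 || !v2) with v5 = True leaves only !v2, so v2 = False.
(!v3 || v2) with v2 = False leaves only !v3, so v3 = False.
(v10 || v3): since v3 = False, the clause reduces to (v10). v10 = True.
(!v10 || v8) with v10 = True leaves only v8, so v8 = True.
(!v8 || !v1): since v8 = True, the clause reduces to (!v1). v1 = False.

False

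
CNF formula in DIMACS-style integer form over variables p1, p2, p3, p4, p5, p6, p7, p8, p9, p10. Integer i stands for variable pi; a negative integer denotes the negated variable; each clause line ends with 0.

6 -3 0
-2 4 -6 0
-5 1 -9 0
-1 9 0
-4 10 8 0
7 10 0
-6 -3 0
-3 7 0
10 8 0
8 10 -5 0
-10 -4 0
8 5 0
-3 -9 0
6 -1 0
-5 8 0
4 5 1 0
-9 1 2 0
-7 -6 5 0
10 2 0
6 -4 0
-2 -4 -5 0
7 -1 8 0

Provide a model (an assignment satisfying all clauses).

Pure literal: p3 appears only negated; assign p3 = False.
Pure literal: p8 appears only positively; assign p8 = True.
Branch on p1: take p1 = False.
Set p2 = False and propagate.
  then p9 is forced to False.
  then p10 is forced to True.
  then p4 is forced to False.
  then p5 is forced to True.
p6, p7 are now unconstrained; take p6 = False, p7 = True.
Every clause has at least one true literal under this assignment.
Check each clause:
  1. {¬p3, p6} — ¬p3 is true.
  2. {¬p6, ¬p2, p4} — ¬p6 is true.
  3. {¬p9, p1, ¬p5} — ¬p9 is true.
  4. {¬p1, p9} — ¬p1 is true.
  5. {¬p4, p8, p10} — p8 is true.
  6. {p10, p7} — p10 is true.
  7. {¬p6, ¬p3} — ¬p6 is true.
  8. {¬p3, p7} — ¬p3 is true.
  9. {p10, p8} — p8 is true.
  10. {¬p5, p8, p10} — p8 is true.
  11. {¬p10, ¬p4} — ¬p4 is true.
  12. {p8, p5} — p8 is true.
  13. {¬p3, ¬p9} — ¬p3 is true.
  14. {p6, ¬p1} — ¬p1 is true.
  15. {p8, ¬p5} — p8 is true.
  16. {p5, p4, p1} — p5 is true.
  17. {¬p9, p2, p1} — ¬p9 is true.
  18. {p5, ¬p7, ¬p6} — ¬p6 is true.
  19. {p10, p2} — p10 is true.
  20. {p6, ¬p4} — ¬p4 is true.
  21. {¬p5, ¬p2, ¬p4} — ¬p4 is true.
  22. {¬p1, p7, p8} — p8 is true.

p1=0  p2=0  p3=0  p4=0  p5=1  p6=0  p7=1  p8=1  p9=0  p10=1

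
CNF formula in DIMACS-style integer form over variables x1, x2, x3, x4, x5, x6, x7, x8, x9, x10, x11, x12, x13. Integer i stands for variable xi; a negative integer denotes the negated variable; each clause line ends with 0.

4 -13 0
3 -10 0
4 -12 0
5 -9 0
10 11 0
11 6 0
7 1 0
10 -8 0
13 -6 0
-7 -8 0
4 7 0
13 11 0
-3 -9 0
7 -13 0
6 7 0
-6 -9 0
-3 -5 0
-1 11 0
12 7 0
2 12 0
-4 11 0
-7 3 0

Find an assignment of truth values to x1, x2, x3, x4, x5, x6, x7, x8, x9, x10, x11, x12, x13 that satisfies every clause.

Pure literal: x2 appears only positively; assign x2 = True.
x8 occurs only negated in the remaining clauses — set x8 = False.
Try x1 = True.
  then x11 is forced to True.
The remaining clauses are satisfied by x3 = True, x4 = True, x5 = False, x6 = True, x7 = True, x9 = False, x10 = True, x12 = False, x13 = True.
Every clause has at least one true literal under this assignment.
Check each clause:
  1. {¬x13, x4} — x4 is true.
  2. {x3, ¬x10} — x3 is true.
  3. {x4, ¬x12} — x4 is true.
  4. {¬x9, x5} — ¬x9 is true.
  5. {x11, x10} — x10 is true.
  6. {x11, x6} — x11 is true.
  7. {x7, x1} — x1 is true.
  8. {x10, ¬x8} — ¬x8 is true.
  9. {x13, ¬x6} — x13 is true.
  10. {¬x7, ¬x8} — ¬x8 is true.
  11. {x7, x4} — x4 is true.
  12. {x11, x13} — x11 is true.
  13. {¬x3, ¬x9} — ¬x9 is true.
  14. {x7, ¬x13} — x7 is true.
  15. {x6, x7} — x6 is true.
  16. {¬x9, ¬x6} — ¬x9 is true.
  17. {¬x5, ¬x3} — ¬x5 is true.
  18. {x11, ¬x1} — x11 is true.
  19. {x12, x7} — x7 is true.
  20. {x12, x2} — x2 is true.
  21. {¬x4, x11} — x11 is true.
  22. {x3, ¬x7} — x3 is true.

x1=True, x2=True, x3=True, x4=True, x5=False, x6=True, x7=True, x8=False, x9=False, x10=True, x11=True, x12=False, x13=True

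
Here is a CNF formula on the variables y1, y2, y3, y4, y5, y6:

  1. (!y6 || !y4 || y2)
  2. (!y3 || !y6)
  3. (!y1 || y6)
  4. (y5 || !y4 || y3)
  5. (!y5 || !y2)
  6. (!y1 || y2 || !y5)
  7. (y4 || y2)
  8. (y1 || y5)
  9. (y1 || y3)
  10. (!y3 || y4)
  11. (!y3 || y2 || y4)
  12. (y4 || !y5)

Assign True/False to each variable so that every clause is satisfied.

y1=True, y2=True, y3=False, y4=False, y5=False, y6=True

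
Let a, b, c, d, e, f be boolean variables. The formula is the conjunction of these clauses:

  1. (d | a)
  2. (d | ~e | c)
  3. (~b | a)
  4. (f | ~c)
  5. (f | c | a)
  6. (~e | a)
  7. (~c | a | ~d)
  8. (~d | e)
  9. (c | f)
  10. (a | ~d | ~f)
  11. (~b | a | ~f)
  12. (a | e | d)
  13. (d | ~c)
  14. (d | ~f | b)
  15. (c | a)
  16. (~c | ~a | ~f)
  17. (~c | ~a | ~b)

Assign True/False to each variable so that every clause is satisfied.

a = T, b = F, c = F, d = T, e = T, f = T

Branch on a: take a = True.
The remaining clauses are satisfied by b = False, c = False, d = True, e = True, f = True.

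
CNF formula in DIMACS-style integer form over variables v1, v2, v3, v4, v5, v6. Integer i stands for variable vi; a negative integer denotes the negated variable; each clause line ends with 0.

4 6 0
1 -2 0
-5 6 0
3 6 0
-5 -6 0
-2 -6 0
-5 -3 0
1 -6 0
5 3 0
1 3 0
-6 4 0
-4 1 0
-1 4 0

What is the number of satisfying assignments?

Satisfying assignments:
  v1=T v2=F v3=T v4=T v5=F v6=F
  v1=T v2=F v3=T v4=T v5=F v6=T
  v1=T v2=T v3=T v4=T v5=F v6=F
Count: 3.

3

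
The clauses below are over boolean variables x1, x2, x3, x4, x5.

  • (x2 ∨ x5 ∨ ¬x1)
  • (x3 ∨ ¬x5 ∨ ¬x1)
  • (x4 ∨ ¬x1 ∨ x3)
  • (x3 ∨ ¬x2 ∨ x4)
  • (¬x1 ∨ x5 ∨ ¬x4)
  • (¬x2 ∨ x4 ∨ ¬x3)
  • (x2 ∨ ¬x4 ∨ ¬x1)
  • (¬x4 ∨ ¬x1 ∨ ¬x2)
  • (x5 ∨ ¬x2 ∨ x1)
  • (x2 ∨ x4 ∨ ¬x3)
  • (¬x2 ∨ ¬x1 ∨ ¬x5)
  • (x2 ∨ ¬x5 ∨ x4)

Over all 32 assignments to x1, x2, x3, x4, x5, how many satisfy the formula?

Split on x2, then x1.
  x2=1, x1=1: a clause becomes empty — 0.
  x2=1, x1=0: remaining (x3,x4,x5) ∈ {(0,1,1); (1,1,1)} — 2.
  x2=0, x1=1: a clause becomes empty — 0.
  x2=0, x1=0: 5 of the 8 assignments to (x3,x4,x5) work.
Total: 0 + 2 + 0 + 5 = 7.

7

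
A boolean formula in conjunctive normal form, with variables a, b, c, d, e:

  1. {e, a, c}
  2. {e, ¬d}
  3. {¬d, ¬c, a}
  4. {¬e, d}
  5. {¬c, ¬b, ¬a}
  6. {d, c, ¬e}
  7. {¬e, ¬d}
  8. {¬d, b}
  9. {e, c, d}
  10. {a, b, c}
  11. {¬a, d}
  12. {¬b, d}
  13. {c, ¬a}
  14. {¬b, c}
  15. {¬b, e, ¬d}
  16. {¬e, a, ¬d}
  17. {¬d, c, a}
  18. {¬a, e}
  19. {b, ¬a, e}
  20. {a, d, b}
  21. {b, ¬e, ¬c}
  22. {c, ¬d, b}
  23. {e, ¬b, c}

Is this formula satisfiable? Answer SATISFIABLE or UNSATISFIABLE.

d = True:
  propagation gives e=True; an empty clause results — contradiction.
d = False:
  propagation gives e=False, c=True, a=False, b=False; an empty clause results — contradiction.
Every branch closes, so no satisfying assignment exists.

UNSATISFIABLE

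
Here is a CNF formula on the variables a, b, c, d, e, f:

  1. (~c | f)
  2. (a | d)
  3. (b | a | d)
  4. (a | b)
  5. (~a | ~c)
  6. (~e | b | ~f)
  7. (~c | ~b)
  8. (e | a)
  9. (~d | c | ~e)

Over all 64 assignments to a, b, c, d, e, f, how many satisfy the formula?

Case analysis on a and b:
  a=1, b=1: f free; 3 ways for (c,d,e) × 2^1 = 6.
  a=1, b=0: 5 of the 16 assignments to (c,d,e,f) work.
  a=0, b=1: a clause becomes empty — 0.
  a=0, b=0: a clause becomes empty — 0.
Total: 6 + 5 + 0 + 0 = 11.

11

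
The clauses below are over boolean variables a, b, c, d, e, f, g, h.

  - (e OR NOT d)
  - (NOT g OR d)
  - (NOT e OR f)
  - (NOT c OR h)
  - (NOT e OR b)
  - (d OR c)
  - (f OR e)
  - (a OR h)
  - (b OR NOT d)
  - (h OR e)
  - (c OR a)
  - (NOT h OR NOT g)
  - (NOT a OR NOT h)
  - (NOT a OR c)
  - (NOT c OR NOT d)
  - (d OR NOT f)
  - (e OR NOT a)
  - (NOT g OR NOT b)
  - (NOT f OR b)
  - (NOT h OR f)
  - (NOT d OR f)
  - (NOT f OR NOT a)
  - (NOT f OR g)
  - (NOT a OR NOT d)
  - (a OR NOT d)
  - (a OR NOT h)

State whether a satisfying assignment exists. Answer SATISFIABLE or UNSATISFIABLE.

UNSATISFIABLE

a = True:
  propagation gives h=False, c=False; an empty clause results — contradiction.
a = False:
  propagation gives h=True; an empty clause results — contradiction.
Every branch closes, so no satisfying assignment exists.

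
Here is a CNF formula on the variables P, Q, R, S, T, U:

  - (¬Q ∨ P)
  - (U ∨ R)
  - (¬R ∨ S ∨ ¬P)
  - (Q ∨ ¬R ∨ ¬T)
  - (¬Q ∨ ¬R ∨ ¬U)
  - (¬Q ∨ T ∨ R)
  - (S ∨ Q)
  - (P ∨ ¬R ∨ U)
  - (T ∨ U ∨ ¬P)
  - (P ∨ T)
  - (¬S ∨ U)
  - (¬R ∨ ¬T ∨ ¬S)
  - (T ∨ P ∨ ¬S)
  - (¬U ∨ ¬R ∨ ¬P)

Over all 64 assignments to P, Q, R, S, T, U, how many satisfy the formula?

5

The models are:
  P=F Q=F R=F S=T T=T U=T
  P=T Q=F R=F S=T T=F U=T
  P=T Q=F R=F S=T T=T U=T
  P=T Q=T R=F S=F T=T U=T
  P=T Q=T R=F S=T T=T U=T
Count: 5.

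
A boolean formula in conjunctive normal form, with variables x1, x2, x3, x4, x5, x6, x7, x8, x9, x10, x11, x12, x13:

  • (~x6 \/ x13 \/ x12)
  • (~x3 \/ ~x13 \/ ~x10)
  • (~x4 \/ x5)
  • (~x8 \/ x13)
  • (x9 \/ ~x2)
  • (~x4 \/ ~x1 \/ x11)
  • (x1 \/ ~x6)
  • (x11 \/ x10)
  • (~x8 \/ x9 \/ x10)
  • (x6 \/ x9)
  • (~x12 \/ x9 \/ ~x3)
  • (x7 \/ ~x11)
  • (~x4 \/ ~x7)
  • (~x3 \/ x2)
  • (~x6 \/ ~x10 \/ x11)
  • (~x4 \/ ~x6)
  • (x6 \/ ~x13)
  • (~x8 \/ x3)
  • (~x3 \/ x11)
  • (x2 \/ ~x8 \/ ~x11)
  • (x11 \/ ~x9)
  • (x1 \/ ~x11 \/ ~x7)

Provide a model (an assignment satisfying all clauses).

Pure literal: x4 appears only negated; assign x4 = False.
Pure literal: x5 appears only positively; assign x5 = True.
Branch on x1: take x1 = True.
The remaining clauses are satisfied by x2 = False, x3 = False, x6 = False, x7 = True, x8 = False, x9 = True, x10 = True, x11 = True, x12 = False, x13 = False.
Every clause has at least one true literal under this assignment.

x1=True, x2=False, x3=False, x4=False, x5=True, x6=False, x7=True, x8=False, x9=True, x10=True, x11=True, x12=False, x13=False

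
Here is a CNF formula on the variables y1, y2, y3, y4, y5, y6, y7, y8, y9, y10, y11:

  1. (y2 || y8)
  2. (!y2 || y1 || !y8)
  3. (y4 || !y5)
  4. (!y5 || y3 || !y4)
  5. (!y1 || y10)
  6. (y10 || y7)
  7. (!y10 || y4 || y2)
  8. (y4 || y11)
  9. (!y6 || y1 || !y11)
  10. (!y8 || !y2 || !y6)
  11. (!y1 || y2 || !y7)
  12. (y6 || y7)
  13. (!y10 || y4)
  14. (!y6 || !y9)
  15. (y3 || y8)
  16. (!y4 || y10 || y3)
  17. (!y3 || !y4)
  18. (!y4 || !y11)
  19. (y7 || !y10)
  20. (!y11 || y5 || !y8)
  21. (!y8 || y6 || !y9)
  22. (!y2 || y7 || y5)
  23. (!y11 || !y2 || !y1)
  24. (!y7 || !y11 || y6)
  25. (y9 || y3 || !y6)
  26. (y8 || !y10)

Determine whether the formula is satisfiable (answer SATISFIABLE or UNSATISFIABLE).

Set y1 = True and propagate.
  then y10 is forced to True.
  then y4 is forced to True.
  then y3 is forced to False.
  then y5 is forced to False.
  then y8 is forced to True.
  then y11 is forced to False.
  then y7 is forced to True.
  then y2 is forced to True.
  then y6 is forced to False.
  then y9 is forced to False.
Every clause has at least one true literal under this assignment.
So y1=T, y2=T, y3=F, y4=T, y5=F, y6=F, y7=T, y8=T, y9=F, y10=T, y11=F is a satisfying assignment.

SATISFIABLE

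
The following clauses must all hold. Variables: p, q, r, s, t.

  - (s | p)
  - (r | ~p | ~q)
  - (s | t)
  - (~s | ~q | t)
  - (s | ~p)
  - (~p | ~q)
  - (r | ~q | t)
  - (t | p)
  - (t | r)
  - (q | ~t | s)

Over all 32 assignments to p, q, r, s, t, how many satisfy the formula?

7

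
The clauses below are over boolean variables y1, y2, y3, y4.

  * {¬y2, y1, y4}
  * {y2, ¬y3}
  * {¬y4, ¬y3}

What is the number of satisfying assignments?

8

The models are:
  y1=F y2=F y3=F y4=F
  y1=F y2=F y3=F y4=T
  y1=F y2=T y3=F y4=T
  y1=T y2=F y3=F y4=F
  y1=T y2=F y3=F y4=T
  y1=T y2=T y3=F y4=F
  y1=T y2=T y3=F y4=T
  y1=T y2=T y3=T y4=F
That's 8 in total.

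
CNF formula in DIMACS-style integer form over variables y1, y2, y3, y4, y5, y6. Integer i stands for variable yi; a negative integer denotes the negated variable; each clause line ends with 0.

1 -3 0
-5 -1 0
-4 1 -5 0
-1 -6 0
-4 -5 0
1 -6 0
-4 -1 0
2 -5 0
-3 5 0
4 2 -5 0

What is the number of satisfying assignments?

Satisfying assignments:
  y1=0 y2=0 y3=0 y4=0 y5=0 y6=0
  y1=0 y2=0 y3=0 y4=1 y5=0 y6=0
  y1=0 y2=1 y3=0 y4=0 y5=0 y6=0
  y1=0 y2=1 y3=0 y4=0 y5=1 y6=0
  y1=0 y2=1 y3=0 y4=1 y5=0 y6=0
  y1=1 y2=0 y3=0 y4=0 y5=0 y6=0
  y1=1 y2=1 y3=0 y4=0 y5=0 y6=0
Count: 7.

7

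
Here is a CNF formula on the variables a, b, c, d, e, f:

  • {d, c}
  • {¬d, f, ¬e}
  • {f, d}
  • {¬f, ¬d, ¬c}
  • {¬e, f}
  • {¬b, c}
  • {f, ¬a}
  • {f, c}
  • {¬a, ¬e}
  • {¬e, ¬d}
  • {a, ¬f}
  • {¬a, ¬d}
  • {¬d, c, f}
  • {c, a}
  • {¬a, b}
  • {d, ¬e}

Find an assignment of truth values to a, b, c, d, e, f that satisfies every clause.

a=T, b=T, c=T, d=F, e=F, f=T

Pure literal: e appears only negated; assign e = False.
Branch on a: take a = True.
  then f is forced to True.
  then d is forced to False.
  then c is forced to True.
  then b is forced to True.
Every clause has at least one true literal under this assignment.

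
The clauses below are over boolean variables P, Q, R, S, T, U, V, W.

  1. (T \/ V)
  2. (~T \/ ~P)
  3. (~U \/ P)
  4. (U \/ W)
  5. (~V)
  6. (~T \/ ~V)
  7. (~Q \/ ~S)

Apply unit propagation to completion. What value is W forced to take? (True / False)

Unit clause (~V) sets V = False.
In (V \/ T), V is now false; T must hold, so T = True.
(~T \/ ~P): since T = True, the clause reduces to (~P). P = False.
In (P \/ ~U), P is now false; ~U must hold, so U = False.
In (U \/ W), U is now false; W must hold, so W = True.

True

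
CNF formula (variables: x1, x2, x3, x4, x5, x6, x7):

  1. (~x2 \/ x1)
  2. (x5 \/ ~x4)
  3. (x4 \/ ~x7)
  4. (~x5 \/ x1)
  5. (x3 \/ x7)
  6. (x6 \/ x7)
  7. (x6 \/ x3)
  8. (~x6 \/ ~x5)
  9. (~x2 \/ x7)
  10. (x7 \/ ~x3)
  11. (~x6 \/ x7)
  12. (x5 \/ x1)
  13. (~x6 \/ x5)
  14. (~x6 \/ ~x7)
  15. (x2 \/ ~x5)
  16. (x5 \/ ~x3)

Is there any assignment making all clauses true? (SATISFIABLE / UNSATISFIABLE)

SATISFIABLE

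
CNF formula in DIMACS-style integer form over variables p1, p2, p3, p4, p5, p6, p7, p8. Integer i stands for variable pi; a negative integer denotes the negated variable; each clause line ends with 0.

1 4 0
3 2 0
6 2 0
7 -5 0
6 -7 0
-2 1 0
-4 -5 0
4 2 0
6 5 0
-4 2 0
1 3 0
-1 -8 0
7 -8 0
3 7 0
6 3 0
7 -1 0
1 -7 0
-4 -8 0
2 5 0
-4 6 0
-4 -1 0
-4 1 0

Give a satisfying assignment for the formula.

p3 occurs only positively in the remaining clauses — set p3 = True.
p6 occurs only positively in the remaining clauses — set p6 = True.
Try p1 = True.
  then p8 is forced to False.
  then p7 is forced to True.
  then p4 is forced to False.
  then p2 is forced to True.
p5 is now unconstrained; take p5 = True.
Check each clause:
  1. (p4 ∨ p1) — p1 is true.
  2. (p2 ∨ p3) — p2 is true.
  3. (p2 ∨ p6) — p2 is true.
  4. (p7 ∨ ¬p5) — p7 is true.
  5. (p6 ∨ ¬p7) — p6 is true.
  6. (¬p2 ∨ p1) — p1 is true.
  7. (¬p4 ∨ ¬p5) — ¬p4 is true.
  8. (p4 ∨ p2) — p2 is true.
  9. (p5 ∨ p6) — p5 is true.
  10. (p2 ∨ ¬p4) — p2 is true.
  11. (p3 ∨ p1) — p1 is true.
  12. (¬p8 ∨ ¬p1) — ¬p8 is true.
  13. (¬p8 ∨ p7) — ¬p8 is true.
  14. (p3 ∨ p7) — p3 is true.
  15. (p3 ∨ p6) — p3 is true.
  16. (p7 ∨ ¬p1) — p7 is true.
  17. (p1 ∨ ¬p7) — p1 is true.
  18. (¬p4 ∨ ¬p8) — ¬p8 is true.
  19. (p2 ∨ p5) — p2 is true.
  20. (p6 ∨ ¬p4) — ¬p4 is true.
  21. (¬p1 ∨ ¬p4) — ¬p4 is true.
  22. (p1 ∨ ¬p4) — p1 is true.

p1=True  p2=True  p3=True  p4=False  p5=True  p6=True  p7=True  p8=False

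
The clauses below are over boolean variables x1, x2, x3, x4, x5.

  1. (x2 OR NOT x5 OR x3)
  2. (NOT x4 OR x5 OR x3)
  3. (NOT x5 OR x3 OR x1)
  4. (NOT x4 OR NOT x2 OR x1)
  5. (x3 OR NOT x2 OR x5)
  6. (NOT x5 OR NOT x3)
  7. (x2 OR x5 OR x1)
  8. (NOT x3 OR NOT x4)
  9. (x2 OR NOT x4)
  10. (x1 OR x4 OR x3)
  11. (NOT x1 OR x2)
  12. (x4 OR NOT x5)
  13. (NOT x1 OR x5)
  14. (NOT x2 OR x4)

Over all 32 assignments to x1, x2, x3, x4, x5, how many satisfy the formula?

1

Satisfying assignments:
  x1=T x2=T x3=F x4=T x5=T
That's 1 in total.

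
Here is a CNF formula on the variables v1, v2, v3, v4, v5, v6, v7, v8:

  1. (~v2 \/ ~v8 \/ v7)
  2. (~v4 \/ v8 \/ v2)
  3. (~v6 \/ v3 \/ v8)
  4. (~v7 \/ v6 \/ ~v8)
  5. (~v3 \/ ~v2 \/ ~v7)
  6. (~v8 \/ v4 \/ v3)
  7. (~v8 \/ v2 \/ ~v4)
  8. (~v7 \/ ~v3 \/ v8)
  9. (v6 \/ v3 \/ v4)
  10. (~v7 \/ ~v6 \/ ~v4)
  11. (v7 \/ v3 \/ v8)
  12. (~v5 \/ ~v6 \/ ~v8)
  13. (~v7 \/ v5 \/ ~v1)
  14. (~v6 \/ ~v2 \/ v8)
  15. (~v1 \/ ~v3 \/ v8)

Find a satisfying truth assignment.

v1=False, v2=False, v3=True, v4=False, v5=False, v6=False, v7=False, v8=False

Check each clause:
  1. (~v2 \/ v7 \/ ~v8) — ~v8 is true.
  2. (v2 \/ ~v4 \/ v8) — ~v4 is true.
  3. (~v6 \/ v3 \/ v8) — ~v6 is true.
  4. (~v8 \/ v6 \/ ~v7) — ~v8 is true.
  5. (~v3 \/ ~v2 \/ ~v7) — ~v7 is true.
  6. (v3 \/ v4 \/ ~v8) — ~v8 is true.
  7. (~v8 \/ ~v4 \/ v2) — ~v8 is true.
  8. (~v3 \/ ~v7 \/ v8) — ~v7 is true.
  9. (v6 \/ v3 \/ v4) — v3 is true.
  10. (~v4 \/ ~v6 \/ ~v7) — ~v7 is true.
  11. (v8 \/ v3 \/ v7) — v3 is true.
  12. (~v8 \/ ~v6 \/ ~v5) — ~v8 is true.
  13. (~v7 \/ ~v1 \/ v5) — ~v7 is true.
  14. (~v6 \/ v8 \/ ~v2) — ~v6 is true.
  15. (v8 \/ ~v3 \/ ~v1) — ~v1 is true.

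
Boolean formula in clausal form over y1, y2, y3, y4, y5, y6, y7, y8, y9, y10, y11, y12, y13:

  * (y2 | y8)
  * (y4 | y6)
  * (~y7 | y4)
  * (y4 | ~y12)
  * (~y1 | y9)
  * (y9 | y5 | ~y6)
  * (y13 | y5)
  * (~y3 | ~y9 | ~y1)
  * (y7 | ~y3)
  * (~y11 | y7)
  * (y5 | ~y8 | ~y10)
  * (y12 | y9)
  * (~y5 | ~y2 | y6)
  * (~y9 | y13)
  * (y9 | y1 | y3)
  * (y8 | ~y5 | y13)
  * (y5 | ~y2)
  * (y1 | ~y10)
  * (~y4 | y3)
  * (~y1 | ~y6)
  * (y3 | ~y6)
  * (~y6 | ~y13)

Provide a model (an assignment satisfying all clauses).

y1 = False  y2 = False  y3 = True  y4 = True  y5 = True  y6 = False  y7 = True  y8 = True  y9 = False  y10 = False  y11 = False  y12 = True  y13 = False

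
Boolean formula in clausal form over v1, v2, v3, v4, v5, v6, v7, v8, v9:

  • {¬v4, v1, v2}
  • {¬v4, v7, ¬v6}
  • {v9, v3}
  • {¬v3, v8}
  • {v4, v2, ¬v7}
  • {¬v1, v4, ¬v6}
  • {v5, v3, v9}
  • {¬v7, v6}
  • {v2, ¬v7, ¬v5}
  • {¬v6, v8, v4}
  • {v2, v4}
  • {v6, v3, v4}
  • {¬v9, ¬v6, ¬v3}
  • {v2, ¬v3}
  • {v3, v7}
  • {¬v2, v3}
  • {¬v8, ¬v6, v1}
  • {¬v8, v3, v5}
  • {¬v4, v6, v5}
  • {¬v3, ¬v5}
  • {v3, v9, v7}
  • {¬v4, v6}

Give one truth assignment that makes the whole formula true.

v1=True, v2=True, v3=True, v4=False, v5=False, v6=False, v7=False, v8=True, v9=False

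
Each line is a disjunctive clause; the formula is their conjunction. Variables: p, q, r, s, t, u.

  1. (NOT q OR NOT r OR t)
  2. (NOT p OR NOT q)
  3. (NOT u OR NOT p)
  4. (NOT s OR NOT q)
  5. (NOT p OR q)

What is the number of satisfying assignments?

Case analysis on q and p:
  q=T, p=T: a clause becomes empty — 0.
  q=T, p=F: u free; 3 ways for (r,s,t) × 2^1 = 6.
  q=F, p=T: a clause becomes empty — 0.
  q=F, p=F: r, s, t, u free → 2^4 = 16.
Total: 0 + 6 + 0 + 16 = 22.

22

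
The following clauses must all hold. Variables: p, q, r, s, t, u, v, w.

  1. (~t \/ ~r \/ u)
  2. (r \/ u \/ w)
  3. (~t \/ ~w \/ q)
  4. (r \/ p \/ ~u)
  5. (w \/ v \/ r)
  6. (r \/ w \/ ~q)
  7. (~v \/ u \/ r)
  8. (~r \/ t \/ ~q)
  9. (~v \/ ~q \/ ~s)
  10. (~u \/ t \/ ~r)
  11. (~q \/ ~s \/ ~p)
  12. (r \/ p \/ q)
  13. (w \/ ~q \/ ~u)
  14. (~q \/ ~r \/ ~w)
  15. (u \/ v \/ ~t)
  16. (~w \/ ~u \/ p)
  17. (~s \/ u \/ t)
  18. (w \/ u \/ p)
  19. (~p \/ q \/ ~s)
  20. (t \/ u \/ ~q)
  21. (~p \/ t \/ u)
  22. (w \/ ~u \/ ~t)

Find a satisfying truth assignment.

p=T  q=F  r=F  s=F  t=F  u=T  v=F  w=T

Pure literal: s appears only negated; assign s = False.
Try p = True.
Set q = False and propagate.
The remaining clauses are satisfied by r = False, t = False, u = True, v = False, w = True.
Check each clause:
  1. (u \/ ~r \/ ~t) — ~t is true.
  2. (r \/ u \/ w) — w is true.
  3. (~w \/ ~t \/ q) — ~t is true.
  4. (~u \/ r \/ p) — p is true.
  5. (v \/ r \/ w) — w is true.
  6. (~q \/ w \/ r) — w is true.
  7. (u \/ r \/ ~v) — ~v is true.
  8. (~q \/ ~r \/ t) — ~r is true.
  9. (~s \/ ~v \/ ~q) — ~v is true.
  10. (~u \/ t \/ ~r) — ~r is true.
  11. (~s \/ ~q \/ ~p) — ~s is true.
  12. (r \/ p \/ q) — p is true.
  13. (w \/ ~q \/ ~u) — w is true.
  14. (~w \/ ~r \/ ~q) — ~r is true.
  15. (u \/ v \/ ~t) — ~t is true.
  16. (p \/ ~w \/ ~u) — p is true.
  17. (t \/ ~s \/ u) — ~s is true.
  18. (w \/ p \/ u) — w is true.
  19. (~s \/ ~p \/ q) — ~s is true.
  20. (t \/ ~q \/ u) — ~q is true.
  21. (t \/ ~p \/ u) — u is true.
  22. (~t \/ w \/ ~u) — w is true.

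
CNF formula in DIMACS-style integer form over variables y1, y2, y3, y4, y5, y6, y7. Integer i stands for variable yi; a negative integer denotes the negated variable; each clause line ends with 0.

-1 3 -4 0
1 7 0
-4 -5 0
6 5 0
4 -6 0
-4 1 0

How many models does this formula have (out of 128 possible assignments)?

16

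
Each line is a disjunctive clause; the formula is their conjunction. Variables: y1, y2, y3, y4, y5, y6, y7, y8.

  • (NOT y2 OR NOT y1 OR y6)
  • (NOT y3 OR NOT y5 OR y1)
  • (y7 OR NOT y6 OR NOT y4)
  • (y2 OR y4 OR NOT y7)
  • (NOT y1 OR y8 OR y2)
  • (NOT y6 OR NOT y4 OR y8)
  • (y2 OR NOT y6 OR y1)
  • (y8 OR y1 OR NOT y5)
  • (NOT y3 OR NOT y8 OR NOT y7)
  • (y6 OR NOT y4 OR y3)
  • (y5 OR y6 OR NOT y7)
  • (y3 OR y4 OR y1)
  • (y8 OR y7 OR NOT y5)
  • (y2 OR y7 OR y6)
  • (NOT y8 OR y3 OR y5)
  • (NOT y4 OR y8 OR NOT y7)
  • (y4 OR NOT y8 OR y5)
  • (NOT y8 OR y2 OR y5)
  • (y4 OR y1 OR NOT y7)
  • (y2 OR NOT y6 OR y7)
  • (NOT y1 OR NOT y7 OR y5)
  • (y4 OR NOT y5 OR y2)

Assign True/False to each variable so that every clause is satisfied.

y1=True, y2=True, y3=True, y4=False, y5=True, y6=True, y7=True, y8=False

Check each clause:
  1. (NOT y2 OR NOT y1 OR y6) — y6 is true.
  2. (NOT y5 OR NOT y3 OR y1) — y1 is true.
  3. (NOT y6 OR y7 OR NOT y4) — NOT y4 is true.
  4. (y4 OR NOT y7 OR y2) — y2 is true.
  5. (y2 OR NOT y1 OR y8) — y2 is true.
  6. (y8 OR NOT y4 OR NOT y6) — NOT y4 is true.
  7. (y1 OR NOT y6 OR y2) — y1 is true.
  8. (y8 OR NOT y5 OR y1) — y1 is true.
  9. (NOT y7 OR NOT y8 OR NOT y3) — NOT y8 is true.
  10. (y6 OR y3 OR NOT y4) — y3 is true.
  11. (NOT y7 OR y6 OR y5) — y5 is true.
  12. (y3 OR y4 OR y1) — y1 is true.
  13. (y7 OR NOT y5 OR y8) — y7 is true.
  14. (y2 OR y7 OR y6) — y2 is true.
  15. (NOT y8 OR y5 OR y3) — NOT y8 is true.
  16. (NOT y7 OR y8 OR NOT y4) — NOT y4 is true.
  17. (NOT y8 OR y4 OR y5) — NOT y8 is true.
  18. (y5 OR y2 OR NOT y8) — NOT y8 is true.
  19. (y1 OR NOT y7 OR y4) — y1 is true.
  20. (y2 OR y7 OR NOT y6) — y2 is true.
  21. (NOT y7 OR NOT y1 OR y5) — y5 is true.
  22. (NOT y5 OR y4 OR y2) — y2 is true.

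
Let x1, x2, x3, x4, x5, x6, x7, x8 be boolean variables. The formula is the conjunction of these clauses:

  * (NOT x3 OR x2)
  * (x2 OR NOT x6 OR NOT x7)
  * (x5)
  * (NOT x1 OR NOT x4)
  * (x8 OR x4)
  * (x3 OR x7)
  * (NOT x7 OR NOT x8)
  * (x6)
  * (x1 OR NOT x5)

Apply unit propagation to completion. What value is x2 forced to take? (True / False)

True

(x5) stands alone — x5 = True.
(x6) stands alone — x6 = True.
(x1 OR NOT x5) with x5 = True leaves only x1, so x1 = True.
(NOT x1 OR NOT x4): since x1 = True, the clause reduces to (NOT x4). x4 = False.
From (x4 OR x8) and x4 = False: x8 = True.
(NOT x7 OR NOT x8): since x8 = True, the clause reduces to (NOT x7). x7 = False.
(x3 OR x7) with x7 = False leaves only x3, so x3 = True.
From (x2 OR NOT x3) and x3 = True: x2 = True.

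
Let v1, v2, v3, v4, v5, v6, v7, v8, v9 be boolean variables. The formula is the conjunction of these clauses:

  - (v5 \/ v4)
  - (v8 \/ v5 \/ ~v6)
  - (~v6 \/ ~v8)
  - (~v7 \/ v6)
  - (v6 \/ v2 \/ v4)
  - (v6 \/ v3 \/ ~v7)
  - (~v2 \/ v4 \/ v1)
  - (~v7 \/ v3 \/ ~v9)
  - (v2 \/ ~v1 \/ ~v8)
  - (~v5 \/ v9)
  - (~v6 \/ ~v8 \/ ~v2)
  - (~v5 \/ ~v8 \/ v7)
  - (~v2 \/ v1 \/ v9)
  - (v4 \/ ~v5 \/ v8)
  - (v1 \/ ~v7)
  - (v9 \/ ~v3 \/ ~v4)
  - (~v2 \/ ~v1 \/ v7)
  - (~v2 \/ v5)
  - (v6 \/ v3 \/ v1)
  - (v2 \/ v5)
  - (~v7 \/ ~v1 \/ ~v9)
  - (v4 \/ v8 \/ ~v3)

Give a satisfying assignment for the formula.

v1=1  v2=0  v3=1  v4=1  v5=1  v6=1  v7=0  v8=0  v9=1

Branch on v1: take v1 = True.
For the remaining variables, v2 = False, v3 = True, v4 = True, v5 = True, v6 = True, v7 = False, v8 = False, v9 = True works.
Every clause has at least one true literal under this assignment.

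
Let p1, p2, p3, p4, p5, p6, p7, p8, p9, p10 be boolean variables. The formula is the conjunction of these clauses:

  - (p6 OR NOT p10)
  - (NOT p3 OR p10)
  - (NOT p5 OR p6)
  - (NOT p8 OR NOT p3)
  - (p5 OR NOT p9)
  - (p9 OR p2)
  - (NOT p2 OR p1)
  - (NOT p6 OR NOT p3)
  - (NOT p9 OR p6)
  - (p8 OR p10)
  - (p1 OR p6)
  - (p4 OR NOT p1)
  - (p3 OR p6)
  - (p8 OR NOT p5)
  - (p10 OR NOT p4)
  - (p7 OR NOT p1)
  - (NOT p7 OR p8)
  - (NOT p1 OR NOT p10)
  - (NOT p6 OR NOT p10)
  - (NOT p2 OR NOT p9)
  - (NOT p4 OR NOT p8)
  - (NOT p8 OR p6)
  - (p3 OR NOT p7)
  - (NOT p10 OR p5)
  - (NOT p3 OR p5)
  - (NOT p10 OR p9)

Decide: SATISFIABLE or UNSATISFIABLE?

SATISFIABLE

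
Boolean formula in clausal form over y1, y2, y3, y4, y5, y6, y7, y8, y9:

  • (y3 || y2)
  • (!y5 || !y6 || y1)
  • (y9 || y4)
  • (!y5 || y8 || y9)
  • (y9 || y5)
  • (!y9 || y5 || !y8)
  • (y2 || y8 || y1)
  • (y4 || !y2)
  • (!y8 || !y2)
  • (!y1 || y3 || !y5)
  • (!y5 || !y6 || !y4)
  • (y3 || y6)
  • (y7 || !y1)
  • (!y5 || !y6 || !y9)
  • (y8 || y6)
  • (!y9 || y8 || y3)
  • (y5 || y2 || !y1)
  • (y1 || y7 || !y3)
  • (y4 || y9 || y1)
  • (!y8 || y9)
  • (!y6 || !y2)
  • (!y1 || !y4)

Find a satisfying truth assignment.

Pure literal: y7 appears only positively; assign y7 = True.
Branch on y1: take y1 = False.
Branch on y2: take y2 = False.
  then y3 is forced to True.
  then y8 is forced to True.
  then y9 is forced to True.
  then y5 is forced to True.
  then y6 is forced to False.
y4 is now unconstrained; take y4 = True.
Every clause has at least one true literal under this assignment.

y1=False, y2=False, y3=True, y4=True, y5=True, y6=False, y7=True, y8=True, y9=True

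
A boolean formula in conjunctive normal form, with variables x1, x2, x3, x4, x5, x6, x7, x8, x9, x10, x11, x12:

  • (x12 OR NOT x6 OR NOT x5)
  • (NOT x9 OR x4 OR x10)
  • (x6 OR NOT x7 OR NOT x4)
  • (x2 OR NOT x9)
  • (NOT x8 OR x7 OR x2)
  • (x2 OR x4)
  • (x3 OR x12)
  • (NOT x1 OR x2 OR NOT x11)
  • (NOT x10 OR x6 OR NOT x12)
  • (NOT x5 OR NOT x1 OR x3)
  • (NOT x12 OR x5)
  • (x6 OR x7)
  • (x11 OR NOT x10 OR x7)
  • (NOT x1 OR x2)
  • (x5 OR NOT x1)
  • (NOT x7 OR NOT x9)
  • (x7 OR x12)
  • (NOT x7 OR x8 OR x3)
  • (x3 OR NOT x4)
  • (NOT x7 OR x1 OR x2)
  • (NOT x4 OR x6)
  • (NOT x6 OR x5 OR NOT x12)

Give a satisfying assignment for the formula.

x2 occurs only positively in the remaining clauses — set x2 = True.
Pure literal: x3 appears only positively; assign x3 = True.
Try x1 = True.
  then x5 is forced to True.
Try x4 = False.
Branch on x6: take x6 = False.
  then x7 is forced to True.
  then x9 is forced to False.
The remaining clauses are satisfied by x8 = True, x10 = False, x11 = True, x12 = True.

x1=True, x2=True, x3=True, x4=False, x5=True, x6=False, x7=True, x8=True, x9=False, x10=False, x11=True, x12=True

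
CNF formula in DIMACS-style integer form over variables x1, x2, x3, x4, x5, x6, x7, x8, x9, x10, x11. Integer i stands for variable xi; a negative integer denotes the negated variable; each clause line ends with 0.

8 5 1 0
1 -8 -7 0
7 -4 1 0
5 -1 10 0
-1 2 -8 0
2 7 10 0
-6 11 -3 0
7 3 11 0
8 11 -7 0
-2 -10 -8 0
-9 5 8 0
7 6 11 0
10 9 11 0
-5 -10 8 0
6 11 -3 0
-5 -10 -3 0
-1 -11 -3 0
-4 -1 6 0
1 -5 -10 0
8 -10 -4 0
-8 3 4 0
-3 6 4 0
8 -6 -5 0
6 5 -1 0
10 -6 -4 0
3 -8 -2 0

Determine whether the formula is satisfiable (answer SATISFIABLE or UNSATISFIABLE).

SATISFIABLE

Set x1 = False and propagate.
Branch on x2: take x2 = True.
For the remaining variables, x3 = False, x4 = True, x5 = True, x6 = False, x7 = True, x8 = False, x9 = True, x10 = False, x11 = True works.
Every clause has at least one true literal under this assignment.
So x1=False, x2=True, x3=False, x4=True, x5=True, x6=False, x7=True, x8=False, x9=True, x10=False, x11=True is a satisfying assignment.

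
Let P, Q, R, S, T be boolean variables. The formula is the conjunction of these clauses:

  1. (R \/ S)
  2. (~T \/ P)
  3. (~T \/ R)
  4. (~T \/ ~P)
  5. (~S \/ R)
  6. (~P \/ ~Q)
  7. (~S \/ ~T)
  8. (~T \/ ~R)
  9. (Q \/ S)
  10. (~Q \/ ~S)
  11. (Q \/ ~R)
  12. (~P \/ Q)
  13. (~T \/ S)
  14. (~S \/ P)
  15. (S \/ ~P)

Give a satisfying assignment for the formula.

P = 0, Q = 1, R = 1, S = 0, T = 0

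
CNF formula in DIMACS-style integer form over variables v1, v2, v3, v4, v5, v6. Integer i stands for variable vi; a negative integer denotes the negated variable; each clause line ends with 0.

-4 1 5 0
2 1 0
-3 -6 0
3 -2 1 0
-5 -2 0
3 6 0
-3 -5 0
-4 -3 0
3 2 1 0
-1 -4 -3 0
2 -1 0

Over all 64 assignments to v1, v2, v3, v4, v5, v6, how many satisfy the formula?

4

The models are:
  v1=0 v2=1 v3=1 v4=0 v5=0 v6=0
  v1=1 v2=1 v3=0 v4=0 v5=0 v6=1
  v1=1 v2=1 v3=0 v4=1 v5=0 v6=1
  v1=1 v2=1 v3=1 v4=0 v5=0 v6=0
That's 4 in total.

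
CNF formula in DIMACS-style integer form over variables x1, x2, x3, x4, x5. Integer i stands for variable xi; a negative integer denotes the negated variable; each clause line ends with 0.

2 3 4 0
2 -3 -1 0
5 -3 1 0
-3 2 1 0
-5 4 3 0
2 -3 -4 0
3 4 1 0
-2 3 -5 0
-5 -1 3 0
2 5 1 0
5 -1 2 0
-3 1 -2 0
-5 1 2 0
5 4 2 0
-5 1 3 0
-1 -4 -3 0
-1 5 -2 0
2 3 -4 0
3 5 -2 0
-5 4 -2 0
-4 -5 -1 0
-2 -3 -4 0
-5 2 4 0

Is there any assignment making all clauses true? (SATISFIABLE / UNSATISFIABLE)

x2 = True:
  x3 = True:
    propagation gives x1=True, x4=False, x5=True; an empty clause results — contradiction.
  x3 = False:
    propagation gives x5=False; an empty clause results — contradiction.
x2 = False:
  x1 = True:
    propagation gives x3=False, x4=True; an empty clause results — contradiction.
  x1 = False:
    propagation gives x3=False, x4=True; an empty clause results — contradiction.
Every branch closes, so no satisfying assignment exists.

UNSATISFIABLE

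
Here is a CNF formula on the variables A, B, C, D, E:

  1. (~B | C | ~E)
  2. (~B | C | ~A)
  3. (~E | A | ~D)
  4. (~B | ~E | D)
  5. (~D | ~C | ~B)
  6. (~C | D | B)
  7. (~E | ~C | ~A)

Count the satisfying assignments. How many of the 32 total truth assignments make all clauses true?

13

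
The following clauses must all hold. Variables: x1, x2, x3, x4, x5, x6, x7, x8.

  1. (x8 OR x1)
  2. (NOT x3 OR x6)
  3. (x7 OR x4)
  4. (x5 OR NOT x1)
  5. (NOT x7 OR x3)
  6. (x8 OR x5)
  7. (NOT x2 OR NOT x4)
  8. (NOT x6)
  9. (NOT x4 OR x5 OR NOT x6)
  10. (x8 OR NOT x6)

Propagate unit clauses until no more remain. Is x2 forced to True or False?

False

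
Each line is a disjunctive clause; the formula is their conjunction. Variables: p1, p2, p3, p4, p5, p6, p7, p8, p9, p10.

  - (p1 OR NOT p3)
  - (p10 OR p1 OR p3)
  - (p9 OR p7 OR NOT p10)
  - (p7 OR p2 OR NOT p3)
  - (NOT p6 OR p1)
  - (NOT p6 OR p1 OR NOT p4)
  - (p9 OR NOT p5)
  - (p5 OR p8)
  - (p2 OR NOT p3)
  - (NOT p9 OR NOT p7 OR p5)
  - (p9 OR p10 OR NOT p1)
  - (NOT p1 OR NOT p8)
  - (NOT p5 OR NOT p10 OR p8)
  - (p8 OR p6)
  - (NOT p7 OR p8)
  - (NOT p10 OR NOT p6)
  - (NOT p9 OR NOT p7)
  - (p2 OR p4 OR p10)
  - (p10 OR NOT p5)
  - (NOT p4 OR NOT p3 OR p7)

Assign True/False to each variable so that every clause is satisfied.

p1=F  p2=F  p3=F  p4=F  p5=F  p6=F  p7=F  p8=T  p9=T  p10=T

Set p1 = False and propagate.
  then p3 is forced to False.
  then p10 is forced to True.
  then p6 is forced to False.
  then p8 is forced to True.
Branch on p5: take p5 = False.
The remaining clauses are satisfied by p2 = False, p4 = False, p7 = False, p9 = True.
Every clause has at least one true literal under this assignment.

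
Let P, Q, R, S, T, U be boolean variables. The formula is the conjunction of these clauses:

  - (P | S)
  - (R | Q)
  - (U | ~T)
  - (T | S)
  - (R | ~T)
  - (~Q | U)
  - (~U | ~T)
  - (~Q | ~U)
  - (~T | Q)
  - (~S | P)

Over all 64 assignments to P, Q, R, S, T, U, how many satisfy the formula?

Satisfying assignments:
  P=1 Q=0 R=1 S=1 T=0 U=0
  P=1 Q=0 R=1 S=1 T=0 U=1
Count: 2.

2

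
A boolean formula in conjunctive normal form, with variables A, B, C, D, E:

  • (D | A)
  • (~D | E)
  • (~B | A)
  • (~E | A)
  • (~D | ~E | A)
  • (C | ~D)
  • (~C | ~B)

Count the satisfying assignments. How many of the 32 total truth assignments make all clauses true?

7

Split on A, then D.
  A=T, D=T: remaining (B,C,E) ∈ {(F,T,T)} — 1.
  A=T, D=F: E free; 3 ways for (B,C) × 2^1 = 6.
  A=F, D=T: a clause becomes empty — 0.
  A=F, D=F: a clause becomes empty — 0.
Total: 1 + 6 + 0 + 0 = 7.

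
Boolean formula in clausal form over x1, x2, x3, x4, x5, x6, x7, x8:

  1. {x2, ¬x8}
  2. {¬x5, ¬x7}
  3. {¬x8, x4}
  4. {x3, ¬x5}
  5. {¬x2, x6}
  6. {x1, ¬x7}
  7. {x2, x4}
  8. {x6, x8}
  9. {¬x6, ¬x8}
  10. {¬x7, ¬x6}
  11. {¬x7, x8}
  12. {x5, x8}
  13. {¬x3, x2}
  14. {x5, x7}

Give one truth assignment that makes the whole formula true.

Pure literal: x1 appears only positively; assign x1 = True.
Pure literal: x4 appears only positively; assign x4 = True.
Try x2 = True.
  then x6 is forced to True.
  then x8 is forced to False.
  then x7 is forced to False.
  then x5 is forced to True.
  then x3 is forced to True.
Every clause has at least one true literal under this assignment.

x1=True  x2=True  x3=True  x4=True  x5=True  x6=True  x7=False  x8=False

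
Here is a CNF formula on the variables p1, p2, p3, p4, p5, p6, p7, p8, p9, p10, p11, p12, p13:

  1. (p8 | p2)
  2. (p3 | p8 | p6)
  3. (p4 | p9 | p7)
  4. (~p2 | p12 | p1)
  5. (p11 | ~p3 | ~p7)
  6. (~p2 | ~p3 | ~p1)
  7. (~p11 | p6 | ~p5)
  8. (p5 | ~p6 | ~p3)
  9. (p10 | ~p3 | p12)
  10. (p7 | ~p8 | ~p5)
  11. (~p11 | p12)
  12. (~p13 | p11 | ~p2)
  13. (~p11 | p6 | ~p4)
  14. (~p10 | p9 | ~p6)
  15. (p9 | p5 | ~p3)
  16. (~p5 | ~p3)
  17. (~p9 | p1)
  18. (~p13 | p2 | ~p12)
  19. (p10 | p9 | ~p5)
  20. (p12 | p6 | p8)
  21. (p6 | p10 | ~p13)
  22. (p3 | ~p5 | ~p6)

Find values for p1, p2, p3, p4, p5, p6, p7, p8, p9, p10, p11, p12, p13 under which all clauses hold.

p13 occurs only negated in the remaining clauses — set p13 = False.
Try p1 = False.
  then p9 is forced to False.
For the remaining variables, p2 = True, p3 = False, p4 = True, p5 = True, p6 = False, p7 = True, p8 = True, p10 = True, p11 = False, p12 = True works.

p1 = F, p2 = T, p3 = F, p4 = T, p5 = T, p6 = F, p7 = T, p8 = T, p9 = F, p10 = T, p11 = F, p12 = T, p13 = F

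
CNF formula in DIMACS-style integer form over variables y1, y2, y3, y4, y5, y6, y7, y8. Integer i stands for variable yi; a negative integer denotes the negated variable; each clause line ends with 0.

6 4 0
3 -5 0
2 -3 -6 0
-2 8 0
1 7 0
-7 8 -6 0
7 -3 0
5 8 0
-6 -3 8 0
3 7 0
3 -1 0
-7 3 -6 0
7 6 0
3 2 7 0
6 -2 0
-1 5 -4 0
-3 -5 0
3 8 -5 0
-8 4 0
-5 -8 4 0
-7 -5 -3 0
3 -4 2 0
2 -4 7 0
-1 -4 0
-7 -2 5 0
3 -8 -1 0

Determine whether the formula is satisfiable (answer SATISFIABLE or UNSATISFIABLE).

SATISFIABLE

Try y1 = False.
  then y7 is forced to True.
Branch on y2: take y2 = False.
Try y3 = True.
  then y6 is forced to False.
  then y4 is forced to True.
  then y5 is forced to False.
  then y8 is forced to True.
So y1=False, y2=False, y3=True, y4=True, y5=False, y6=False, y7=True, y8=True is a satisfying assignment.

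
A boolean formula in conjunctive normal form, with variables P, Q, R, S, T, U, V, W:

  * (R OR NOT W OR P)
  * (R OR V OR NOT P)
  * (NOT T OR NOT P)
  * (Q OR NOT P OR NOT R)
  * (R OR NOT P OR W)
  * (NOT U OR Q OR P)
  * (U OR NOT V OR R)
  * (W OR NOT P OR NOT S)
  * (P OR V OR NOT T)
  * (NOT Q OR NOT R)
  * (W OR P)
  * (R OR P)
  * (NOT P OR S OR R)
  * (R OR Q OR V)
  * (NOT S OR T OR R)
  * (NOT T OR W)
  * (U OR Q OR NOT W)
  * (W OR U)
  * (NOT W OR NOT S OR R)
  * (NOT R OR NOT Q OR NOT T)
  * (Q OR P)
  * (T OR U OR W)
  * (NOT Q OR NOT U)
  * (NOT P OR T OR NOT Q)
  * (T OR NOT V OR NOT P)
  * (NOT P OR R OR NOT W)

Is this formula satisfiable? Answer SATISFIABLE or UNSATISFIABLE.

UNSATISFIABLE

P = True:
  propagation gives T=False, Q=False, R=False, V=True; an empty clause results — contradiction.
P = False:
  propagation gives W=True, R=True, Q=False; an empty clause results — contradiction.
Every branch closes, so no satisfying assignment exists.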